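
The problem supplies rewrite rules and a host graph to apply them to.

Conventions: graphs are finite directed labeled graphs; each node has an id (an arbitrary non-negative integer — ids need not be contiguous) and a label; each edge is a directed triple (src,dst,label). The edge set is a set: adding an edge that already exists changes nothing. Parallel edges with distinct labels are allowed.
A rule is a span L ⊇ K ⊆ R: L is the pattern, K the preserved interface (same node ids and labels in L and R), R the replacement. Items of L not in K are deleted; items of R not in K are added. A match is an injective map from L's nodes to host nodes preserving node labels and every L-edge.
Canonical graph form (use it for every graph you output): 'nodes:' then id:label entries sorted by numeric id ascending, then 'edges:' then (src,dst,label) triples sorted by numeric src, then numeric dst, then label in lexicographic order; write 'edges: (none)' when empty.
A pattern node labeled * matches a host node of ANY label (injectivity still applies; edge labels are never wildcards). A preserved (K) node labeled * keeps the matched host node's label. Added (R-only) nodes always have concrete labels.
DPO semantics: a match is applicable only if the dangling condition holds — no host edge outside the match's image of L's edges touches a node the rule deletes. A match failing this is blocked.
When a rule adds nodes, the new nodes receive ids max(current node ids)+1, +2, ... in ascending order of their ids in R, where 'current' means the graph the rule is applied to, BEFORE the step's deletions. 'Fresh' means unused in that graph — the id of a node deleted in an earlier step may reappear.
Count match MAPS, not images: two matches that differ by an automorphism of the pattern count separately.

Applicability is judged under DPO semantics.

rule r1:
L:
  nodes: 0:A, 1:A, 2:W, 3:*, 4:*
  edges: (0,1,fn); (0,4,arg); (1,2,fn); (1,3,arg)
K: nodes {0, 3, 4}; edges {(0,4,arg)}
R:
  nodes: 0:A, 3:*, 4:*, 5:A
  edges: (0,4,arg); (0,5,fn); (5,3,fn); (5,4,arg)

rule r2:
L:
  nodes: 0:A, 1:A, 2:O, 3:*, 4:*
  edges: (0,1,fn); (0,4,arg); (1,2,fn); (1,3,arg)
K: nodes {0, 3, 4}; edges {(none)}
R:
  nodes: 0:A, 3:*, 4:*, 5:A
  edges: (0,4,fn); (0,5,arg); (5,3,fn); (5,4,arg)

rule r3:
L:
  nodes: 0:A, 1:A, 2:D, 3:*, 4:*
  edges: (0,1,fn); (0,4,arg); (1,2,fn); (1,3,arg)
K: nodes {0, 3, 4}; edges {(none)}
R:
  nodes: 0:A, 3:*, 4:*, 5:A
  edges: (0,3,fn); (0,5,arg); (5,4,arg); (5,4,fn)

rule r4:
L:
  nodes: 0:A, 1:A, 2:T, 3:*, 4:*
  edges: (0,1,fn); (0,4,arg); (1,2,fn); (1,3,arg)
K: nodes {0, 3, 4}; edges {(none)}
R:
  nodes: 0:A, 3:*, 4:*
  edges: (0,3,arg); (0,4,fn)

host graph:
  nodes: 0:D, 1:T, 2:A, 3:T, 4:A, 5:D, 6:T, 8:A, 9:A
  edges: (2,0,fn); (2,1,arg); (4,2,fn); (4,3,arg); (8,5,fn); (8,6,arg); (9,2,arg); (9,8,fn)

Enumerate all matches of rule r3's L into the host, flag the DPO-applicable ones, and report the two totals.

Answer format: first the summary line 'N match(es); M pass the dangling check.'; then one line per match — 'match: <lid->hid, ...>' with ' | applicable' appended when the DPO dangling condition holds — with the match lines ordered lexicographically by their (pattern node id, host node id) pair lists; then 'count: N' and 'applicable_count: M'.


2 match(es); 1 pass the dangling check.
match: 0->4, 1->2, 2->0, 3->1, 4->3
match: 0->9, 1->8, 2->5, 3->6, 4->2 | applicable
count: 2
applicable_count: 1


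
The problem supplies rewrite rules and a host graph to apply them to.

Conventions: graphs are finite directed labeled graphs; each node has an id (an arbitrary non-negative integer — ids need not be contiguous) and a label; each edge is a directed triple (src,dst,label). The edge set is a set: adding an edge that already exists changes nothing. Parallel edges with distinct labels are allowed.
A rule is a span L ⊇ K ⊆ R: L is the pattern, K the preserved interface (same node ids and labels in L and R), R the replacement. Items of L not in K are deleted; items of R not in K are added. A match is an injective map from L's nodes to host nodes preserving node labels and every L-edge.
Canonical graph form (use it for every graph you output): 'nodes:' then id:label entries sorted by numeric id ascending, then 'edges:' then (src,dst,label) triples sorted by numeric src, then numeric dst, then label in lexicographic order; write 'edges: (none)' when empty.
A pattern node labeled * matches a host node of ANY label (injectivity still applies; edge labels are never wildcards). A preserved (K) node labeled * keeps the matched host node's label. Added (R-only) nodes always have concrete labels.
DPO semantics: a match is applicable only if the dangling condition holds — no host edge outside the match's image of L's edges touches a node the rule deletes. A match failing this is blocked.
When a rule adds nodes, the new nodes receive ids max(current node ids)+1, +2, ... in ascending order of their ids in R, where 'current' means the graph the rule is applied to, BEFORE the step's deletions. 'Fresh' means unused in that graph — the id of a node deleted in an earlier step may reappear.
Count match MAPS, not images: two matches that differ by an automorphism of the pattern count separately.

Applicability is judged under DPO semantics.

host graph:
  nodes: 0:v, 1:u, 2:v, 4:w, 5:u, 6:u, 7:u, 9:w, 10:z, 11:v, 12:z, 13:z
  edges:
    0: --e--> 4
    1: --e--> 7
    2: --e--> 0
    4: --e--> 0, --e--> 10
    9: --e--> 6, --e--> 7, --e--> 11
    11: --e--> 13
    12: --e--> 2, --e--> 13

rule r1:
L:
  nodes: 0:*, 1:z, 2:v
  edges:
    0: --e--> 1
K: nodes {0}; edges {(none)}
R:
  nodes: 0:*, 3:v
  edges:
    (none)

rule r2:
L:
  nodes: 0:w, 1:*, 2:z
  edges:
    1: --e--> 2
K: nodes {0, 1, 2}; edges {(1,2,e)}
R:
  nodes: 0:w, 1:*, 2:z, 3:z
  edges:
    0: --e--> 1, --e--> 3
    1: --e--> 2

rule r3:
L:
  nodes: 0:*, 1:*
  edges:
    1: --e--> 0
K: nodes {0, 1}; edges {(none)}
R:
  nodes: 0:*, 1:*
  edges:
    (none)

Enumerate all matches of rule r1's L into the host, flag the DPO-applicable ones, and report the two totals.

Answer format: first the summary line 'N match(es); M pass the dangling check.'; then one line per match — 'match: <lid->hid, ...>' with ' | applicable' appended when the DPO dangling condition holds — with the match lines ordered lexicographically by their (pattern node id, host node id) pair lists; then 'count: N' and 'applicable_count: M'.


8 match(es); 0 pass the dangling check.
match: 0->4, 1->10, 2->0
match: 0->4, 1->10, 2->2
match: 0->4, 1->10, 2->11
match: 0->11, 1->13, 2->0
match: 0->11, 1->13, 2->2
match: 0->12, 1->13, 2->0
match: 0->12, 1->13, 2->2
match: 0->12, 1->13, 2->11
count: 8
applicable_count: 0


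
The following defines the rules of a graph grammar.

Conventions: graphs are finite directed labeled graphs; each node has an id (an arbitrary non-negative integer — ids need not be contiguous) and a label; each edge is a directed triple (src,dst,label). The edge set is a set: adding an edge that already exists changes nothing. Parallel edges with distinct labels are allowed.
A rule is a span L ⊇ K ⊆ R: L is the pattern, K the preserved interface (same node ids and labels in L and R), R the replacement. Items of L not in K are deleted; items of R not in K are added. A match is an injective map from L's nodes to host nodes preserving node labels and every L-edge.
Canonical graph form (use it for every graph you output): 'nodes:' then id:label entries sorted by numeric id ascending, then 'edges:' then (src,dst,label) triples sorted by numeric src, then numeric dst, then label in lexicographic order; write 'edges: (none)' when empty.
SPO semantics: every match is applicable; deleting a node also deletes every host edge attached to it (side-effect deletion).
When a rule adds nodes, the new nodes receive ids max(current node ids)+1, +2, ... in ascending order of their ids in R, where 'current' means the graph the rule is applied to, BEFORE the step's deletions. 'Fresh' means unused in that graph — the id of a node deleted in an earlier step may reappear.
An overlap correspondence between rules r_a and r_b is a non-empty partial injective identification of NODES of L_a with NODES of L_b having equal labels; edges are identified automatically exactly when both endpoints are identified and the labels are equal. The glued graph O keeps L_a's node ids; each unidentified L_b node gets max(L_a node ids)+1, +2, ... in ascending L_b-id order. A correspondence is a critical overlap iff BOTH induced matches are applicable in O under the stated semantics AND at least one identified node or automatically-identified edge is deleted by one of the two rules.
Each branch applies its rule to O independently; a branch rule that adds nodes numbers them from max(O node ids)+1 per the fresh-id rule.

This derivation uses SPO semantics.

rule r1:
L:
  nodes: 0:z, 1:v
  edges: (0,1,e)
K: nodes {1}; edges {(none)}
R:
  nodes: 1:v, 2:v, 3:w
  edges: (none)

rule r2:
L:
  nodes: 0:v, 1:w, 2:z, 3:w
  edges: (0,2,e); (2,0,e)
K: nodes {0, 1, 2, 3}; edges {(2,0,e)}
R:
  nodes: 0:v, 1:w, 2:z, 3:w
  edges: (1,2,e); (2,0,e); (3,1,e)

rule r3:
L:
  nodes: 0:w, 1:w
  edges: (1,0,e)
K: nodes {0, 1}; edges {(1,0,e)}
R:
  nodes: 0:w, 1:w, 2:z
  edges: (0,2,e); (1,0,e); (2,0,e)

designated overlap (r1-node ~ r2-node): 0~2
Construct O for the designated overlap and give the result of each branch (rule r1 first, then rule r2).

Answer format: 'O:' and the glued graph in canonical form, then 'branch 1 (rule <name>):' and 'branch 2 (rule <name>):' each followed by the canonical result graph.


O:
nodes: 0:z, 1:v, 2:v, 3:w, 4:w
edges: (0,1,e); (0,2,e); (2,0,e)
branch 1 (rule r1):
nodes: 1:v, 2:v, 3:w, 4:w, 5:v, 6:w
edges: (none)
branch 2 (rule r2):
nodes: 0:z, 1:v, 2:v, 3:w, 4:w
edges: (0,1,e); (0,2,e); (3,0,e); (4,3,e)


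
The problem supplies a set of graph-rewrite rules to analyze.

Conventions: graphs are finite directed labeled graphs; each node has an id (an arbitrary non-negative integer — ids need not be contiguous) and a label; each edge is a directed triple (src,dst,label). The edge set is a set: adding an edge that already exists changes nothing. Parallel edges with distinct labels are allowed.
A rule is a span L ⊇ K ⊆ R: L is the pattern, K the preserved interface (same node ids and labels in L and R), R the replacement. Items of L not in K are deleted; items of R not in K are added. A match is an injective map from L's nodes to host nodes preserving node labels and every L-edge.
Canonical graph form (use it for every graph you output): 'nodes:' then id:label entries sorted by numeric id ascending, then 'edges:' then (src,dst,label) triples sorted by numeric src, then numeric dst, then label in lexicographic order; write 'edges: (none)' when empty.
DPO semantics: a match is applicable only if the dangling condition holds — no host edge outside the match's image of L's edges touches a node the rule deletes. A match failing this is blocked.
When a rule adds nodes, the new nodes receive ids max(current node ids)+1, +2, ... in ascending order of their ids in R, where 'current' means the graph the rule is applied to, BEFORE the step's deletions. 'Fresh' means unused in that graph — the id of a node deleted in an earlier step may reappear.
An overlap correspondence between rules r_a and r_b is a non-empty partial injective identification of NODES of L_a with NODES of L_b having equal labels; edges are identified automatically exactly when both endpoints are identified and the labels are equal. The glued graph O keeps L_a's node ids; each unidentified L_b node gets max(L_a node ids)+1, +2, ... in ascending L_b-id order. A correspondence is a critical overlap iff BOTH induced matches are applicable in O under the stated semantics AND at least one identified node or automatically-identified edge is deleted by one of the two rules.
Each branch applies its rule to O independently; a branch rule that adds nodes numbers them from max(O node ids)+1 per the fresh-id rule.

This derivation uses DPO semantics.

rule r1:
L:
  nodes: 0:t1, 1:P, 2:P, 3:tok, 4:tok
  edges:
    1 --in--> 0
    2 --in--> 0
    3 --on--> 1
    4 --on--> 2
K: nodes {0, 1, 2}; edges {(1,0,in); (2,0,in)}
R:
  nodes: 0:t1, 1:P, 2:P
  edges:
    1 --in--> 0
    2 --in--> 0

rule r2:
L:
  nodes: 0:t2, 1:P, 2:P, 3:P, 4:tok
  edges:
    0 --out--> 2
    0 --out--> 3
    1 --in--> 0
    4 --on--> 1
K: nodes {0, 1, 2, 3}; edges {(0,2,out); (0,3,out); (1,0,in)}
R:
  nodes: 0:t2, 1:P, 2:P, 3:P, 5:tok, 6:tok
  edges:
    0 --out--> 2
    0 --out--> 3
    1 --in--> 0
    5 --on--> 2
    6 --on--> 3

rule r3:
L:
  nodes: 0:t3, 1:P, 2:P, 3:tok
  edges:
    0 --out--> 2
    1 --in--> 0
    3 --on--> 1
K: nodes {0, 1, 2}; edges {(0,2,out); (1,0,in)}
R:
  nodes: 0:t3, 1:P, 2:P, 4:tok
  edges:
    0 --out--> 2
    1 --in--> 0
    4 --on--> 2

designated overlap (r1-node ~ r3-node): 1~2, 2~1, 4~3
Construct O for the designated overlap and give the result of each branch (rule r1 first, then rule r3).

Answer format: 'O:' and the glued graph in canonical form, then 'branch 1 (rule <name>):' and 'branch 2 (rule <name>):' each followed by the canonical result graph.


O:
nodes: 0:t1, 1:P, 2:P, 3:tok, 4:tok, 5:t3
edges: (1,0,in); (2,0,in); (2,5,in); (3,1,on); (4,2,on); (5,1,out)
branch 1 (rule r1):
nodes: 0:t1, 1:P, 2:P, 5:t3
edges: (1,0,in); (2,0,in); (2,5,in); (5,1,out)
branch 2 (rule r3):
nodes: 0:t1, 1:P, 2:P, 3:tok, 5:t3, 6:tok
edges: (1,0,in); (2,0,in); (2,5,in); (3,1,on); (5,1,out); (6,1,on)


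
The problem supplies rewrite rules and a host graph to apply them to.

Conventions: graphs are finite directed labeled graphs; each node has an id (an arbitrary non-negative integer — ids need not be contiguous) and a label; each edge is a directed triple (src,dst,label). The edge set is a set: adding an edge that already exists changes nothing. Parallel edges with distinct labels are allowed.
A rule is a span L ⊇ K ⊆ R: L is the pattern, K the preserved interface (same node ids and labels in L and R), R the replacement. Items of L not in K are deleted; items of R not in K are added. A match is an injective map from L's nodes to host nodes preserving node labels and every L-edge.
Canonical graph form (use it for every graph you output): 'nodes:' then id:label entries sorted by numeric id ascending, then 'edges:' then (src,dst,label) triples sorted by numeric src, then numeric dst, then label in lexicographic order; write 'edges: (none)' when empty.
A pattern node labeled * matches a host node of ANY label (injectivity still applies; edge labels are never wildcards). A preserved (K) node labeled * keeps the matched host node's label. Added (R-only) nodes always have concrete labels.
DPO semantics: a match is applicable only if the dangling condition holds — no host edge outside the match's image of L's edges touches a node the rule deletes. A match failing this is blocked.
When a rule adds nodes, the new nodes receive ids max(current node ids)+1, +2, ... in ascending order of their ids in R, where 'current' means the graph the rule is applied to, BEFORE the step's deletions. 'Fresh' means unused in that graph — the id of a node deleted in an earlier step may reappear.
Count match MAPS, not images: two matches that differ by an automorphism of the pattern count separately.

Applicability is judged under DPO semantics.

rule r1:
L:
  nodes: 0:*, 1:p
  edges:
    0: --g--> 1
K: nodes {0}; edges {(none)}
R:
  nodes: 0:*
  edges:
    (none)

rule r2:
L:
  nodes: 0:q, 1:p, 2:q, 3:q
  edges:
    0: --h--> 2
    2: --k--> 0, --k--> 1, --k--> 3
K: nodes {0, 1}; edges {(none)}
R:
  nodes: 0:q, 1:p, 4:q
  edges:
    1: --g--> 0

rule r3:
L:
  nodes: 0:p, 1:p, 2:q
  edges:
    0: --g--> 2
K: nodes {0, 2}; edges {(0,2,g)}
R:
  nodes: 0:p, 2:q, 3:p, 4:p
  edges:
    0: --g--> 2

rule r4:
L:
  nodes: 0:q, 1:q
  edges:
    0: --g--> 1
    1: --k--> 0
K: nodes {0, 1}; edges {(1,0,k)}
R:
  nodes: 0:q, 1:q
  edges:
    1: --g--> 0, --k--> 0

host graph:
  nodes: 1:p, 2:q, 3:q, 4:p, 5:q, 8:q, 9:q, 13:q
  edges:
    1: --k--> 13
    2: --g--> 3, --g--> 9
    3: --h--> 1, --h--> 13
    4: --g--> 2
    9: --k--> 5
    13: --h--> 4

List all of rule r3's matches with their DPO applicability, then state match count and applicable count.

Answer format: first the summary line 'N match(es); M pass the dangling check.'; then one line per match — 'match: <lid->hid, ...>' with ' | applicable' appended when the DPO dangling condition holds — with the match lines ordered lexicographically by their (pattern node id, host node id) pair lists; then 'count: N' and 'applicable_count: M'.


1 match(es); 0 pass the dangling check.
match: 0->4, 1->1, 2->2
count: 1
applicable_count: 0


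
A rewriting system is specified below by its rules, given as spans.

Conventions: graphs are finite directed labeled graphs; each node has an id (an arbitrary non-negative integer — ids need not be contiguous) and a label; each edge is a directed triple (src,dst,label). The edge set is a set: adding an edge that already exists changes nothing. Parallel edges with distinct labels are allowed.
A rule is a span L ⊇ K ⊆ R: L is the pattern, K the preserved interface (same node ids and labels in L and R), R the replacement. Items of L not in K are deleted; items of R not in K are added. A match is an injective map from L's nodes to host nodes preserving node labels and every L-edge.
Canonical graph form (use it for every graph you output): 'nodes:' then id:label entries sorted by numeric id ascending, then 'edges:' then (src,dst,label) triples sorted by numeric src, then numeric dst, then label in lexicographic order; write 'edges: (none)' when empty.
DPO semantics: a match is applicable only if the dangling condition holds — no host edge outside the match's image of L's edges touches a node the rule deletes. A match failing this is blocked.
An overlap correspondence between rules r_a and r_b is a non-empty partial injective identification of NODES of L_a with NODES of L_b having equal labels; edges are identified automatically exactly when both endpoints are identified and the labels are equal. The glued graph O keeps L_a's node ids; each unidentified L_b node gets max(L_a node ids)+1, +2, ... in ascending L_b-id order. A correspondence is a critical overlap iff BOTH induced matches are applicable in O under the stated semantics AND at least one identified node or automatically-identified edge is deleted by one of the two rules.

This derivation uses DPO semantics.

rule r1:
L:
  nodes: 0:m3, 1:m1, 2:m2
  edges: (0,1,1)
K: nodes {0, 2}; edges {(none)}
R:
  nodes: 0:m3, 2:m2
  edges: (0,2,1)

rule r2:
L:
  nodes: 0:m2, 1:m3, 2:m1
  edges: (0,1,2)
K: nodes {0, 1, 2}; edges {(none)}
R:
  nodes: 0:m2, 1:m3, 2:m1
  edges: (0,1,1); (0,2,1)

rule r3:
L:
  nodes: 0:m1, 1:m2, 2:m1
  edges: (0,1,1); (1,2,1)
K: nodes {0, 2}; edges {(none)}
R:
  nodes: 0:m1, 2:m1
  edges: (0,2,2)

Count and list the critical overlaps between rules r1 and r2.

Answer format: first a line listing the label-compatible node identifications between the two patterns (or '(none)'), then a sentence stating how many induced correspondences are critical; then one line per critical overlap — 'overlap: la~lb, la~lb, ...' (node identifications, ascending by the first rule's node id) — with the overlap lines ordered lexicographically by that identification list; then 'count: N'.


label-compatible node identifications between L(r1) and L(r2): 0~1, 1~2, 2~0
4 of the induced correspondences are critical overlaps of r1 and r2.
overlap: 0~1, 1~2
overlap: 0~1, 1~2, 2~0
overlap: 1~2
overlap: 1~2, 2~0
count: 4


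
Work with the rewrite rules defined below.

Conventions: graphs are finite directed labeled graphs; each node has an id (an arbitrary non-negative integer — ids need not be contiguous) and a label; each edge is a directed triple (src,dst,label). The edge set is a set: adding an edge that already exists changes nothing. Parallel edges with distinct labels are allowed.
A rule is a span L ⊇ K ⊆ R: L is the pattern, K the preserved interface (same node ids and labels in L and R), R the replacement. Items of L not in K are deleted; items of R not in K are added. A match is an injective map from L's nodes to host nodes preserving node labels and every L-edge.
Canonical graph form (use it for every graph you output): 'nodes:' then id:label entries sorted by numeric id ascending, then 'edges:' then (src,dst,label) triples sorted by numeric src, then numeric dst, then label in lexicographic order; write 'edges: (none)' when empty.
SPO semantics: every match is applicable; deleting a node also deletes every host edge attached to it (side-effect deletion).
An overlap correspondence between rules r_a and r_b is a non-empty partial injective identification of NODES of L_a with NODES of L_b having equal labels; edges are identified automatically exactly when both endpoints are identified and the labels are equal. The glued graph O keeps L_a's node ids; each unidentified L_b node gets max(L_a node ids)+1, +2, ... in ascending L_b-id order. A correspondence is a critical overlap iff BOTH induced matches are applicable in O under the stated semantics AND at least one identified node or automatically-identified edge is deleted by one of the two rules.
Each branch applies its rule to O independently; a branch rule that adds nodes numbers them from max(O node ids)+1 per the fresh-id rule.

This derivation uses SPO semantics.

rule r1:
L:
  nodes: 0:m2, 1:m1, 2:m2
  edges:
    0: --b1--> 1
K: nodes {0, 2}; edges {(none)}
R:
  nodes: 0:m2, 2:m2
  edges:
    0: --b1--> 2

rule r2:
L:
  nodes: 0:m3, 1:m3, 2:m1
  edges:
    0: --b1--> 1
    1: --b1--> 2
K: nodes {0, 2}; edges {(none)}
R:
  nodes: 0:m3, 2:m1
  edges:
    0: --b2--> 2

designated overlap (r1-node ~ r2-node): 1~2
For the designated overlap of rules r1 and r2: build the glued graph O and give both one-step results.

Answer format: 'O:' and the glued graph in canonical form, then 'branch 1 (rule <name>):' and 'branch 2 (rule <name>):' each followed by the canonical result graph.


O:
nodes: 0:m2, 1:m1, 2:m2, 3:m3, 4:m3
edges: (0,1,b1); (3,4,b1); (4,1,b1)
branch 1 (rule r1):
nodes: 0:m2, 2:m2, 3:m3, 4:m3
edges: (0,2,b1); (3,4,b1)
branch 2 (rule r2):
nodes: 0:m2, 1:m1, 2:m2, 3:m3
edges: (0,1,b1); (3,1,b2)


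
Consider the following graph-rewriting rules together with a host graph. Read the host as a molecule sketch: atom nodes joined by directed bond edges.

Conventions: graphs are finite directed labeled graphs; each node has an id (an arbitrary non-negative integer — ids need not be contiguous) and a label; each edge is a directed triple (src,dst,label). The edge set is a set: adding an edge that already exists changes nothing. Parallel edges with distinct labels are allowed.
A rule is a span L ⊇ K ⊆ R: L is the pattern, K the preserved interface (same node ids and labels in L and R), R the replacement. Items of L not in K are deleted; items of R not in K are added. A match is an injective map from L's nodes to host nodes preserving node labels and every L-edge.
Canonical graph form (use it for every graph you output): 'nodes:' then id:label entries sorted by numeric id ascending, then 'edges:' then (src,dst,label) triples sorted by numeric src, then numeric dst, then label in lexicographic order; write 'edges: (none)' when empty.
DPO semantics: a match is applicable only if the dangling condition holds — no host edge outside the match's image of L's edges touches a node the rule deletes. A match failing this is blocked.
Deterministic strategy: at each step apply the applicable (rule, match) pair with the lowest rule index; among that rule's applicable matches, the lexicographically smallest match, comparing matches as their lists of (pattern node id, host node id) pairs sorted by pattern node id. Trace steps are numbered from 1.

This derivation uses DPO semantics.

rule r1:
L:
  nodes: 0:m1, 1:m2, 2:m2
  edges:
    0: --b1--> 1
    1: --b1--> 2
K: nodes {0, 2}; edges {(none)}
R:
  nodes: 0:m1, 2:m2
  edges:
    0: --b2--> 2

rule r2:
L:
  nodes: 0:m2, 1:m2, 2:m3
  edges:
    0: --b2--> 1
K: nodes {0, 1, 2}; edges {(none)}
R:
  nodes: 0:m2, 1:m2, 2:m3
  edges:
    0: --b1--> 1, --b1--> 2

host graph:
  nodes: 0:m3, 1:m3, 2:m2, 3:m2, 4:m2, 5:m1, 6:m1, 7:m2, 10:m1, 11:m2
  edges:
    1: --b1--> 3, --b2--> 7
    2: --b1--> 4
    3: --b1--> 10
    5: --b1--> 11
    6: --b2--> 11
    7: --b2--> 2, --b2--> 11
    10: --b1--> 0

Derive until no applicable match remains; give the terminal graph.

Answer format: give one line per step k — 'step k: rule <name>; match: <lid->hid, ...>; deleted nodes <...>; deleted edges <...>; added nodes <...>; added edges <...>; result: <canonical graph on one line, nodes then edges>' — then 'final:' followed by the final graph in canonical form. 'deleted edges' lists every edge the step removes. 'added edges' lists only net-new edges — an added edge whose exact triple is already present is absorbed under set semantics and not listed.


step 1: rule r2; match: 0->7, 1->2, 2->0; deleted nodes (none); deleted edges (7,2,b2); added nodes (none); added edges (7,0,b1); (7,2,b1); result: nodes: 0:m3, 1:m3, 2:m2, 3:m2, 4:m2, 5:m1, 6:m1, 7:m2, 10:m1, 11:m2 edges: (1,3,b1); (1,7,b2); (2,4,b1); (3,10,b1); (5,11,b1); (6,11,b2); (7,0,b1); (7,2,b1); (7,11,b2); (10,0,b1)
step 2: rule r2; match: 0->7, 1->11, 2->0; deleted nodes (none); deleted edges (7,11,b2); added nodes (none); added edges (7,11,b1); result: nodes: 0:m3, 1:m3, 2:m2, 3:m2, 4:m2, 5:m1, 6:m1, 7:m2, 10:m1, 11:m2 edges: (1,3,b1); (1,7,b2); (2,4,b1); (3,10,b1); (5,11,b1); (6,11,b2); (7,0,b1); (7,2,b1); (7,11,b1); (10,0,b1)
final:
nodes: 0:m3, 1:m3, 2:m2, 3:m2, 4:m2, 5:m1, 6:m1, 7:m2, 10:m1, 11:m2
edges: (1,3,b1); (1,7,b2); (2,4,b1); (3,10,b1); (5,11,b1); (6,11,b2); (7,0,b1); (7,2,b1); (7,11,b1); (10,0,b1)


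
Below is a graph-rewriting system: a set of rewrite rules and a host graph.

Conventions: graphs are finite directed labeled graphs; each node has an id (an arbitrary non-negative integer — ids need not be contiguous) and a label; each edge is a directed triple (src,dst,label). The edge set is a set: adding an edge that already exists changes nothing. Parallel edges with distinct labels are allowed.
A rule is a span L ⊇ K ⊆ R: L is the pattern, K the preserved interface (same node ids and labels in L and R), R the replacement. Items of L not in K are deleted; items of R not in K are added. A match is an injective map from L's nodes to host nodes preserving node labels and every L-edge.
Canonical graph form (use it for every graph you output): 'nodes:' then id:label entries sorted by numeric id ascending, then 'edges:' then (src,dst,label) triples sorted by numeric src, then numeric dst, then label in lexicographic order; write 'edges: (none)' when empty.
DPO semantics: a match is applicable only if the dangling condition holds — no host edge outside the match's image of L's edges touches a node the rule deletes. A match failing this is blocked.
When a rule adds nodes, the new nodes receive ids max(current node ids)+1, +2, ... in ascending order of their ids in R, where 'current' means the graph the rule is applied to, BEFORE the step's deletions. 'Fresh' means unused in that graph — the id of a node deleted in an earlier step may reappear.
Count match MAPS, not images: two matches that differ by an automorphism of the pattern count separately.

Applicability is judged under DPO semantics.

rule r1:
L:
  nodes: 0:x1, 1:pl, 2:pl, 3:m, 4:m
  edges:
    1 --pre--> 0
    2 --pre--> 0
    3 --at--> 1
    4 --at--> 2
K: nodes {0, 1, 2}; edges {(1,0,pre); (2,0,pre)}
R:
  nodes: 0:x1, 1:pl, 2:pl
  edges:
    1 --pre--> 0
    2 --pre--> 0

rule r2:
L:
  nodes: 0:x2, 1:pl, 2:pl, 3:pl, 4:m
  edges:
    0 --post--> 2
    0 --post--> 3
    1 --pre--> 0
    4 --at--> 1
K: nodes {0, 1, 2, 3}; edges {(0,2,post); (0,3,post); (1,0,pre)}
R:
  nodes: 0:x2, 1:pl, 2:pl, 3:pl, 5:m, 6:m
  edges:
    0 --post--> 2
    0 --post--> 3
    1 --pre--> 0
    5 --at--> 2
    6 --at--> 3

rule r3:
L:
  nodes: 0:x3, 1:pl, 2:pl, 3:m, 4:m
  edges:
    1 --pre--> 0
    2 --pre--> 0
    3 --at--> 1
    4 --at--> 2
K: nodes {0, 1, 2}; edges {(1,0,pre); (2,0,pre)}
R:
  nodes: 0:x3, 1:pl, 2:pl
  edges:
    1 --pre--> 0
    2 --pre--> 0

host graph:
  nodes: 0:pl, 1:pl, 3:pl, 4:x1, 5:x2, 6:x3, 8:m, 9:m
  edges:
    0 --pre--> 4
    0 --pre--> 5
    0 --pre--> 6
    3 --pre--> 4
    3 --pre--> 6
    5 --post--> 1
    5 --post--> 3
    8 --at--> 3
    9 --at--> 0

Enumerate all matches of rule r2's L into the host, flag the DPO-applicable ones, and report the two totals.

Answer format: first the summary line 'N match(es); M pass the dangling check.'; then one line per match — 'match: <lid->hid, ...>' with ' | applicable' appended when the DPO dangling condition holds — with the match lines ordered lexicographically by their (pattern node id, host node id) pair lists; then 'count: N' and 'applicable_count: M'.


2 match(es); 2 pass the dangling check.
match: 0->5, 1->0, 2->1, 3->3, 4->9 | applicable
match: 0->5, 1->0, 2->3, 3->1, 4->9 | applicable
count: 2
applicable_count: 2


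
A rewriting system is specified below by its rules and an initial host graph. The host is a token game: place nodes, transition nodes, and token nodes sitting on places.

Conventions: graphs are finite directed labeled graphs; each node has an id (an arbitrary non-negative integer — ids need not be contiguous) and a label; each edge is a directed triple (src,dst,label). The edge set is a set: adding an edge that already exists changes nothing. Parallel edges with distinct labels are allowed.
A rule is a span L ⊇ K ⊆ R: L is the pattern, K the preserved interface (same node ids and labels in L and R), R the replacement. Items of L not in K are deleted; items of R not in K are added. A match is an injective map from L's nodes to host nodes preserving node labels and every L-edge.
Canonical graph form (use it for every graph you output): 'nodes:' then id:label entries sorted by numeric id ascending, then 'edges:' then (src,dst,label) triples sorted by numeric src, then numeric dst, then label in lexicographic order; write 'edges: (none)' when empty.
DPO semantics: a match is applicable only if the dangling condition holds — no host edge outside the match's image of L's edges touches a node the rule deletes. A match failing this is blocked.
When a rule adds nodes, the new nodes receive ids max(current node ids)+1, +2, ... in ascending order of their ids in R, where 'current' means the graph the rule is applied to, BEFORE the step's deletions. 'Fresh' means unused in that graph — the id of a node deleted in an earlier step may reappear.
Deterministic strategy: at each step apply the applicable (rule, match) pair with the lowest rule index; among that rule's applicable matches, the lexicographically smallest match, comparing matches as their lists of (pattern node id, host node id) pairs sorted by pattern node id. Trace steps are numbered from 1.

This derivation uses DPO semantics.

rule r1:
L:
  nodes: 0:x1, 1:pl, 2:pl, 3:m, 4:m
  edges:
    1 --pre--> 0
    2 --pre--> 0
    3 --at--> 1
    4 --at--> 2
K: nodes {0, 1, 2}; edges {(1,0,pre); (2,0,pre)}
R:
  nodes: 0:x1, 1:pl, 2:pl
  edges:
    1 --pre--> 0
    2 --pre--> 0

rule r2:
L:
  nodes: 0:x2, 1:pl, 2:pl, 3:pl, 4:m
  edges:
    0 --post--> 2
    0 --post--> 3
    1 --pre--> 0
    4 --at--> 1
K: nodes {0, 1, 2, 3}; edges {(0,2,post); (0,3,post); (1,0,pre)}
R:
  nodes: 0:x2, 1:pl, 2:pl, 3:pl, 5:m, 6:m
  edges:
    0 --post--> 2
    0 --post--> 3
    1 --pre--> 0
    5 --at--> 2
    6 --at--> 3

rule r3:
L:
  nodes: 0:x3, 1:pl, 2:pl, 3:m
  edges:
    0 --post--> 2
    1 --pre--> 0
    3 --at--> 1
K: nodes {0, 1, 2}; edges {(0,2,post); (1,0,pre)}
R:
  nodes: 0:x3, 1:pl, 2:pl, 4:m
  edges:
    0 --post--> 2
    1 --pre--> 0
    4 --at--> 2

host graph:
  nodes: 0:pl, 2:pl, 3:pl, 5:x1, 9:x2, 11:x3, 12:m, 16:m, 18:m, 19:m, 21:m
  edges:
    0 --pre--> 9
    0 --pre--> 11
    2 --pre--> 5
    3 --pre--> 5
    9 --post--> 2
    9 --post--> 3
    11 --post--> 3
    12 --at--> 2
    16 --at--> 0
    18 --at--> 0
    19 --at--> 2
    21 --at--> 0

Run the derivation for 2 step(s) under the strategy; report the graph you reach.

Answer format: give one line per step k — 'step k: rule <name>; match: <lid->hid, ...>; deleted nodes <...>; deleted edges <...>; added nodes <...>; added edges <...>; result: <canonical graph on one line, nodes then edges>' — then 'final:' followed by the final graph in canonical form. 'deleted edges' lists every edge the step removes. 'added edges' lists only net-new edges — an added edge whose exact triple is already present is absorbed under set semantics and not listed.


step 1: rule r2; match: 0->9, 1->0, 2->2, 3->3, 4->16; deleted nodes 16; deleted edges (16,0,at); added nodes 22, 23; added edges (22,2,at); (23,3,at); result: nodes: 0:pl, 2:pl, 3:pl, 5:x1, 9:x2, 11:x3, 12:m, 18:m, 19:m, 21:m, 22:m, 23:m edges: (0,9,pre); (0,11,pre); (2,5,pre); (3,5,pre); (9,2,post); (9,3,post); (11,3,post); (12,2,at); (18,0,at); (19,2,at); (21,0,at); (22,2,at); (23,3,at)
step 2: rule r1; match: 0->5, 1->2, 2->3, 3->12, 4->23; deleted nodes 12, 23; deleted edges (12,2,at); (23,3,at); added nodes (none); added edges (none); result: nodes: 0:pl, 2:pl, 3:pl, 5:x1, 9:x2, 11:x3, 18:m, 19:m, 21:m, 22:m edges: (0,9,pre); (0,11,pre); (2,5,pre); (3,5,pre); (9,2,post); (9,3,post); (11,3,post); (18,0,at); (19,2,at); (21,0,at); (22,2,at)
final:
nodes: 0:pl, 2:pl, 3:pl, 5:x1, 9:x2, 11:x3, 18:m, 19:m, 21:m, 22:m
edges: (0,9,pre); (0,11,pre); (2,5,pre); (3,5,pre); (9,2,post); (9,3,post); (11,3,post); (18,0,at); (19,2,at); (21,0,at); (22,2,at)


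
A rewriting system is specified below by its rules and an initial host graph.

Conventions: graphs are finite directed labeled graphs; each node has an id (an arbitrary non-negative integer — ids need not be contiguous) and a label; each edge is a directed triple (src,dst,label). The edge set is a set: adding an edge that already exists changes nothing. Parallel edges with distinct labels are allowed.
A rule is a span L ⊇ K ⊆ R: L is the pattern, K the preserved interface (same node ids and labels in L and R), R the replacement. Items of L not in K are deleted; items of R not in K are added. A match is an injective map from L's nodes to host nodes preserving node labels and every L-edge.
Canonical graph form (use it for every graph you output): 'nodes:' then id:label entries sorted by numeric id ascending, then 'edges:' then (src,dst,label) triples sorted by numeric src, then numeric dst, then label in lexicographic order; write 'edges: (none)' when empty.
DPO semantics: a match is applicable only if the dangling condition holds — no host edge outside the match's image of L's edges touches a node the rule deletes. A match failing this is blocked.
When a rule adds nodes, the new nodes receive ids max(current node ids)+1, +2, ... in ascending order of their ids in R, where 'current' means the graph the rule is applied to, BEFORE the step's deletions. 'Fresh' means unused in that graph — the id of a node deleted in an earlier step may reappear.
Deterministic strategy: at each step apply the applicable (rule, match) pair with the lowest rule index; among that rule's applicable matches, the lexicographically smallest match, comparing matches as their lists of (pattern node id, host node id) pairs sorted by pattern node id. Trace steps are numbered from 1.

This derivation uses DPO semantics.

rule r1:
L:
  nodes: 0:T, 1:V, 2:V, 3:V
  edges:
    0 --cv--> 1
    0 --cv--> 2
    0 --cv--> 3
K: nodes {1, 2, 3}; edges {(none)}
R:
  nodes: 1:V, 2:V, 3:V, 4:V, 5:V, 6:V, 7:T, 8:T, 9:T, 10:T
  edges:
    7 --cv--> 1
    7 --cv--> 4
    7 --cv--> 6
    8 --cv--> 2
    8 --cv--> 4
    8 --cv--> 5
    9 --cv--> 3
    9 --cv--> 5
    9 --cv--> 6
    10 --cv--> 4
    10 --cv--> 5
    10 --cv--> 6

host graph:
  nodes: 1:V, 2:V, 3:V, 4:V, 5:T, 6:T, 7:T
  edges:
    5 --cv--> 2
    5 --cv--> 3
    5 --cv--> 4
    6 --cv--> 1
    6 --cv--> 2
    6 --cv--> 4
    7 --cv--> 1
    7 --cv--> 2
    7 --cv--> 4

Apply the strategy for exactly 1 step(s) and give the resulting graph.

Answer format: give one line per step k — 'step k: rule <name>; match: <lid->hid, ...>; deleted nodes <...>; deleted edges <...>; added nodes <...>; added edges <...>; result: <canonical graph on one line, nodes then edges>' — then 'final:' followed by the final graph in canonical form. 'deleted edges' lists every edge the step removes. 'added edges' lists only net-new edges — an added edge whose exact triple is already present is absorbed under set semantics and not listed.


step 1: rule r1; match: 0->5, 1->2, 2->3, 3->4; deleted nodes 5; deleted edges (5,2,cv); (5,3,cv); (5,4,cv); added nodes 8, 9, 10, 11, 12, 13, 14; added edges (11,2,cv); (11,8,cv); (11,10,cv); (12,3,cv); (12,8,cv); (12,9,cv); (13,4,cv); (13,9,cv); (13,10,cv); (14,8,cv); (14,9,cv); (14,10,cv); result: nodes: 1:V, 2:V, 3:V, 4:V, 6:T, 7:T, 8:V, 9:V, 10:V, 11:T, 12:T, 13:T, 14:T edges: (6,1,cv); (6,2,cv); (6,4,cv); (7,1,cv); (7,2,cv); (7,4,cv); (11,2,cv); (11,8,cv); (11,10,cv); (12,3,cv); (12,8,cv); (12,9,cv); (13,4,cv); (13,9,cv); (13,10,cv); (14,8,cv); (14,9,cv); (14,10,cv)
final:
nodes: 1:V, 2:V, 3:V, 4:V, 6:T, 7:T, 8:V, 9:V, 10:V, 11:T, 12:T, 13:T, 14:T
edges: (6,1,cv); (6,2,cv); (6,4,cv); (7,1,cv); (7,2,cv); (7,4,cv); (11,2,cv); (11,8,cv); (11,10,cv); (12,3,cv); (12,8,cv); (12,9,cv); (13,4,cv); (13,9,cv); (13,10,cv); (14,8,cv); (14,9,cv); (14,10,cv)


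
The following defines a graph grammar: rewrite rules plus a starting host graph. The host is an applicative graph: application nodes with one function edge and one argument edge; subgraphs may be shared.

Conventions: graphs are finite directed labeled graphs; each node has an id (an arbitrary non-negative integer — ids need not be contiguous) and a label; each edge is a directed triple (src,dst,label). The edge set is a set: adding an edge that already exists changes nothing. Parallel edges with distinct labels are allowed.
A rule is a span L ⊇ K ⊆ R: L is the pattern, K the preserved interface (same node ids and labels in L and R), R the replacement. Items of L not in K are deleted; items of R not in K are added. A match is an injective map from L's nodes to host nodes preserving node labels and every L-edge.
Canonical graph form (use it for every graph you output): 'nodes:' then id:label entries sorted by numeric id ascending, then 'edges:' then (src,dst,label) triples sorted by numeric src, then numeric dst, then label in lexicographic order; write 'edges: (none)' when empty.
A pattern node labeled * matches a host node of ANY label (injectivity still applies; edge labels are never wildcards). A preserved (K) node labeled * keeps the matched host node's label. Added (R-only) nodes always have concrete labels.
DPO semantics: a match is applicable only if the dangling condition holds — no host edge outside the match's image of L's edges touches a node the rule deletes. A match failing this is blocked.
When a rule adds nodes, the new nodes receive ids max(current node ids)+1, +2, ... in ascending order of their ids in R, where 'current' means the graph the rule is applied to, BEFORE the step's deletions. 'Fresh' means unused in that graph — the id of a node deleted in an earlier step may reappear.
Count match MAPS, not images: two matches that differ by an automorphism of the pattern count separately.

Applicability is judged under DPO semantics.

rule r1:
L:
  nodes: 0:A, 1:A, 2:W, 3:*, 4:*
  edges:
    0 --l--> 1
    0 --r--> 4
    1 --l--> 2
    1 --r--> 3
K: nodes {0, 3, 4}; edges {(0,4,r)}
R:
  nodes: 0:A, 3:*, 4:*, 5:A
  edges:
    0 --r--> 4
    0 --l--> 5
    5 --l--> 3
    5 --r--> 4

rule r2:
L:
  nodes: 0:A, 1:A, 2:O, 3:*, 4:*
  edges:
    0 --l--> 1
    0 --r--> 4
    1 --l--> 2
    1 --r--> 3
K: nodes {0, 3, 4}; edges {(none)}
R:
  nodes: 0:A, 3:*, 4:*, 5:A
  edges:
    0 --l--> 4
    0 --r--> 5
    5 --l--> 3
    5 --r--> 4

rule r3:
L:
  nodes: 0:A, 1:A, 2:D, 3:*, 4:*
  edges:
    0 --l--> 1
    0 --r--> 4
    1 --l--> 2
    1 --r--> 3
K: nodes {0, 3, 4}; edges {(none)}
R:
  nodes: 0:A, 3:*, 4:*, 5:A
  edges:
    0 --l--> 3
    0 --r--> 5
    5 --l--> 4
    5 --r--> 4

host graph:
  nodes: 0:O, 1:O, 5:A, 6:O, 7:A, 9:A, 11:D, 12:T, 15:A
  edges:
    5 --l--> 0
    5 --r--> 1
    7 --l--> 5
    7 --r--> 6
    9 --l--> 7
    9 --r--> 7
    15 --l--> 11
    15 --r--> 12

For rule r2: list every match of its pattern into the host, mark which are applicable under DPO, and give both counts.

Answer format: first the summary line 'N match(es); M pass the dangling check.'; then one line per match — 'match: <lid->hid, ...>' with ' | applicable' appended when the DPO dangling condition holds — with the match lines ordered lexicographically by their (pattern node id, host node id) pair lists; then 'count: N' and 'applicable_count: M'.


1 match(es); 1 pass the dangling check.
match: 0->7, 1->5, 2->0, 3->1, 4->6 | applicable
count: 1
applicable_count: 1
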